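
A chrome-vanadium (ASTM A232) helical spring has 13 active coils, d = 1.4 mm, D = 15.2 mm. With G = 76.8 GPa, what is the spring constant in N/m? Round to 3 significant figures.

k = Gd⁴/(8D³N_a) = (76.8×10³ × 1.4⁴) / (8 × 15.2³ × 13)
  = 295035 / 365228 = 0.80781 N/mm = 807.81 N/m

808 N/m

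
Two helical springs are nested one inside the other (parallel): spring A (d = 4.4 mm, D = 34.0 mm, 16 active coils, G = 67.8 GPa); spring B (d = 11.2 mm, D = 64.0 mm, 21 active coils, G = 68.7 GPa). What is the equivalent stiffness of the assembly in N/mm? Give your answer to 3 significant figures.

k_A = Gd⁴/(8D³N_a) = (67.8×10³)(4.4⁴)/(8·34.0³·16) = 5.0512 N/mm
k_B = Gd⁴/(8D³N_a) = (68.7×10³)(11.2⁴)/(8·64.0³·21) = 24.546 N/mm
Parallel: k_eq = 5.0512 + 24.546 = 29.597 N/mm

29.6 N/mm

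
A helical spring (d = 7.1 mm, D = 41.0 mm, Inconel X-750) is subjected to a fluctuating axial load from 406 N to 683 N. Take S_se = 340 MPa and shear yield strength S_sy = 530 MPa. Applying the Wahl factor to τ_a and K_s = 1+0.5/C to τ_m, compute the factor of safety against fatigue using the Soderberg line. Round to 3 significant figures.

2.10

C = D/d = 41.0/7.1 = 5.7746; K_W = (4C−1)/(4C−4)+0.615/C = 1.2636; K_s = 1+0.5/C = 1.0866
F_a = (F_max−F_min)/2 = 138.5 N; F_m = (F_max+F_min)/2 = 544.5 N
τ_a = K_W·8F_aD/(πd³) = 1.2636 × 40.402 = 51.051 MPa
τ_m = K_s·8F_mD/(πd³) = 1.0866 × 158.84 = 172.59 MPa
Soderberg: 1/n_f = τ_a/S_se + τ_m/S_sy = 51.051/340 + 172.59/530 = 0.15015 + 0.32564 = 0.47579
n_f = 1/0.47579 = 2.102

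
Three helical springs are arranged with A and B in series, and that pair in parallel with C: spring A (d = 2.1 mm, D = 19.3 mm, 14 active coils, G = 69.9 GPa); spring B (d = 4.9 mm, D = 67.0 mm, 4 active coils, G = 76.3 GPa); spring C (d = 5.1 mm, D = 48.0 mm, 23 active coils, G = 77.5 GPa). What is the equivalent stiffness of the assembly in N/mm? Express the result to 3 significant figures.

3.81 N/mm

k_A = Gd⁴/(8D³N_a) = (69.9×10³)(2.1⁴)/(8·19.3³·14) = 1.6884 N/mm
k_B = Gd⁴/(8D³N_a) = (76.3×10³)(4.9⁴)/(8·67.0³·4) = 4.5702 N/mm
k_C = Gd⁴/(8D³N_a) = (77.5×10³)(5.1⁴)/(8·48.0³·23) = 2.5766 N/mm
Springs A,B series: k_AB = 1/(1/1.6884+1/4.5702) = 1.2329 N/mm; parallel with C: k_eq = 1.2329+2.5766 = 3.8095 N/mm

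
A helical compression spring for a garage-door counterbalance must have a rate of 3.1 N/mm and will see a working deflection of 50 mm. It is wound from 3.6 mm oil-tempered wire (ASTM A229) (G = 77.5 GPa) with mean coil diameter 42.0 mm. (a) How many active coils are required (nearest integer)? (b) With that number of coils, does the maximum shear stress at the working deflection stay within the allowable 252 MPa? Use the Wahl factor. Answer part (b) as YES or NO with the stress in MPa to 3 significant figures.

N_a = Gd⁴/(8D³k) = (77.5×10³)(3.6⁴)/(8·42.0³·3.1) = 7.085 → N_a = 7
Actual rate k = Gd⁴/(8D³·7) = 3.1374 N/mm
Working load F = kδ = 3.1374·50 = 156.87 N
C = 42.0/3.6 = 11.6667; K_W = (4C−1)/(4C−4)+0.615/C = 1.1230
τ_max = K_W·8FD/(πd³) = 1.1230·359.61 = 403.85 MPa
τ_max > 252 MPa → exceeds allowable

(a) 7 coils; (b) NO, τ_max = 404 MPa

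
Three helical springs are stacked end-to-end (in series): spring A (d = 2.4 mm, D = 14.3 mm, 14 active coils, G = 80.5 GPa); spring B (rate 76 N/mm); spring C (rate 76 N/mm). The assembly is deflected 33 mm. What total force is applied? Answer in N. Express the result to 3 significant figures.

222 N

k_A = Gd⁴/(8D³N_a) = (80.5×10³)(2.4⁴)/(8·14.3³·14) = 8.1548 N/mm
Series: 1/k_eq = 1/8.1548 + 1/76 + 1/76 = 0.14894; k_eq = 6.714 N/mm
F = k_eq·δ = 6.714·33 = 221.56 N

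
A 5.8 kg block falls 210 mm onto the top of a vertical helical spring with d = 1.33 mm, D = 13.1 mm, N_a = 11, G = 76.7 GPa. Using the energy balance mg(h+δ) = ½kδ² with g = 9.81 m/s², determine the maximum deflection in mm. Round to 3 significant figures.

k = Gd⁴/(8D³N_a) = (76.7×10³)(1.33⁴)/(8·13.1³·11) = 1.2131 N/mm
W = mg = 5.8 × 9.81 = 56.898 N
½kδ² − Wδ − Wh = 0 → δ = (W + √(W² + 2kWh))/k
δ = (56.898 + √(3237.4 + 28990.2))/1.2131 = (56.898 + 179.52)/1.2131 = 194.88 mm

195 mm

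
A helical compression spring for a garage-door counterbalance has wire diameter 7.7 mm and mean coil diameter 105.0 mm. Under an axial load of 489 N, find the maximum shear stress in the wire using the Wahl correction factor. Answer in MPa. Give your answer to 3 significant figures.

316 MPa

Spring index C = D/d = 105.0/7.7 = 13.6364
K_W = (4C−1)/(4C−4) + 0.615/C = 53.545/50.545 + 0.0451 = 1.1045
τ₀ = 8FD/(πd³) = 8·489·105.0/(π·7.7³) = 410760/1434.2 = 286.4 MPa
τ_max = K·τ₀ = 1.1045 × 286.4 = 316.31 MPa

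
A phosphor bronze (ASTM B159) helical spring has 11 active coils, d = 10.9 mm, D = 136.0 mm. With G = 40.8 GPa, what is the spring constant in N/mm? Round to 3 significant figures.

2.60 N/mm

k = Gd⁴/(8D³N_a) = (40.8×10³ × 10.9⁴) / (8 × 136.0³ × 11)
  = 5.75925e+08 / 2.2136e+08 = 2.6018 N/mm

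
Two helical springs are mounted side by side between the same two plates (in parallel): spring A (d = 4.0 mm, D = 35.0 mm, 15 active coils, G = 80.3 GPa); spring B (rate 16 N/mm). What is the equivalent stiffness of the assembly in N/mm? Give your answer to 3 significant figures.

20.0 N/mm

k_A = Gd⁴/(8D³N_a) = (80.3×10³)(4.0⁴)/(8·35.0³·15) = 3.9955 N/mm
Parallel: k_eq = 3.9955 + 16 = 19.995 N/mm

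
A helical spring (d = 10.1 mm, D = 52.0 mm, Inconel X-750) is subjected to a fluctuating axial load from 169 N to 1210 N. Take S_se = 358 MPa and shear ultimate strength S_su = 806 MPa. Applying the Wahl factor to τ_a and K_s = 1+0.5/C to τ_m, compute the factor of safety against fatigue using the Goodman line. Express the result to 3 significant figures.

2.75

C = D/d = 52.0/10.1 = 5.1485; K_W = (4C−1)/(4C−4)+0.615/C = 1.3002; K_s = 1+0.5/C = 1.0971
F_a = (F_max−F_min)/2 = 520.5 N; F_m = (F_max+F_min)/2 = 689.5 N
τ_a = K_W·8F_aD/(πd³) = 1.3002 × 66.896 = 86.981 MPa
τ_m = K_s·8F_mD/(πd³) = 1.0971 × 88.616 = 97.222 MPa
Goodman: 1/n_f = τ_a/S_se + τ_m/S_su = 86.981/358 + 97.222/806 = 0.24296 + 0.12062 = 0.36359
n_f = 1/0.36359 = 2.75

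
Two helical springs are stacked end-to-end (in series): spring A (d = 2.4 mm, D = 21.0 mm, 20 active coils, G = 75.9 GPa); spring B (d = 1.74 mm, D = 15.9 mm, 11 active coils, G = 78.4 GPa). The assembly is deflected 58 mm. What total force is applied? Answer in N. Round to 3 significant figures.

k_A = Gd⁴/(8D³N_a) = (75.9×10³)(2.4⁴)/(8·21.0³·20) = 1.6995 N/mm
k_B = Gd⁴/(8D³N_a) = (78.4×10³)(1.74⁴)/(8·15.9³·11) = 2.0316 N/mm
Series: 1/k_eq = 1/1.6995 + 1/2.0316 = 1.0806; k_eq = 0.92537 N/mm
F = k_eq·δ = 0.92537·58 = 53.672 N

53.7 N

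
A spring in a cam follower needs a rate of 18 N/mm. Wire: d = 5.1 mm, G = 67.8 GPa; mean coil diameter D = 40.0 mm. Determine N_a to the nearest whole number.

N_a = Gd⁴/(8D³k) = (67.8×10³ × 5.1⁴)/(8 × 40.0³ × 18)
    = 4.58681e+07 / 9.216e+06 = 4.977 → 5 coils

5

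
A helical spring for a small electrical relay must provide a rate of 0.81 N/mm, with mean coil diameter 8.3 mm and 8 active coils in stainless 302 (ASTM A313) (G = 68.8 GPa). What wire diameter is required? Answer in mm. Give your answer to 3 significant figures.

d = (8D³N_a·k / G)^(1/4) = (8·8.3³·8·0.81 / (68.8×10³))^0.25
  = (0.43083)^0.25 = 0.8102 mm

0.810 mm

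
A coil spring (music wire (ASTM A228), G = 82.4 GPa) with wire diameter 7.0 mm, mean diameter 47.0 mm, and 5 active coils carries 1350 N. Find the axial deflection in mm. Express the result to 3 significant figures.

28.3 mm

k = Gd⁴/(8D³N_a) = (82.4×10³)(7.0⁴)/(8·47.0³·5) = 47.639 N/mm
δ = F/k = 1350 / 47.639 = 28.338 mm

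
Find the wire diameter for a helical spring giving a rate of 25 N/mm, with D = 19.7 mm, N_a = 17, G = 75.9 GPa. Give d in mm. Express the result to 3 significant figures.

4.30 mm

d = (8D³N_a·k / G)^(1/4) = (8·19.7³·17·25 / (75.9×10³))^0.25
  = (342.48)^0.25 = 4.3019 mm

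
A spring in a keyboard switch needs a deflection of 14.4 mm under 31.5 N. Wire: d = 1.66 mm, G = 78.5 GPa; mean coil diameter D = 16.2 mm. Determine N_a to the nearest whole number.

Required rate k = F/δ = 31.5/14.4 = 2.1875 N/mm
N_a = Gd⁴/(8D³k) = (78.5×10³ × 1.66⁴)/(8 × 16.2³ × 2.1875)
    = 596077 / 74401.7 = 8.012 → 8 coils

8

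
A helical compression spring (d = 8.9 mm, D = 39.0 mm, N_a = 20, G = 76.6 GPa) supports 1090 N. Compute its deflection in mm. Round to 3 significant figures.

21.5 mm

k = Gd⁴/(8D³N_a) = (76.6×10³)(8.9⁴)/(8·39.0³·20) = 50.638 N/mm
δ = F/k = 1090 / 50.638 = 21.525 mm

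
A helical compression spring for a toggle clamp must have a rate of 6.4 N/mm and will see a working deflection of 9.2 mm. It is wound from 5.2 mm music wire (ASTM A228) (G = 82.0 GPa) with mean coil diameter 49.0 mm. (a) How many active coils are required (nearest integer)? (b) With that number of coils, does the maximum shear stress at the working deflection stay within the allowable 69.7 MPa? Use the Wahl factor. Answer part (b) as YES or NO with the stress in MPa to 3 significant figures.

N_a = Gd⁴/(8D³k) = (82.0×10³)(5.2⁴)/(8·49.0³·6.4) = 9.953 → N_a = 10
Actual rate k = Gd⁴/(8D³·10) = 6.3701 N/mm
Working load F = kδ = 6.3701·9.2 = 58.605 N
C = 49.0/5.2 = 9.4231; K_W = (4C−1)/(4C−4)+0.615/C = 1.1543
τ_max = K_W·8FD/(πd³) = 1.1543·52.007 = 60.032 MPa
τ_max ≤ 69.7 MPa → acceptable

(a) 10 coils; (b) YES, τ_max = 60.0 MPa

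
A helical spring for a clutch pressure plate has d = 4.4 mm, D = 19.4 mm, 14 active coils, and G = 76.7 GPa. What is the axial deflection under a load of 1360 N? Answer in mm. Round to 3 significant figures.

38.7 mm

k = Gd⁴/(8D³N_a) = (76.7×10³)(4.4⁴)/(8·19.4³·14) = 35.155 N/mm
δ = F/k = 1360 / 35.155 = 38.686 mm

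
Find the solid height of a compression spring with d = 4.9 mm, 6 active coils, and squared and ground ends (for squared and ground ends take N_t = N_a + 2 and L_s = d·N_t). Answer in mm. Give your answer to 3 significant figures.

squared and ground ends: N_t = N_a + 2 = 6 + 2 = 8
L_s = d·N_t = 4.9 × 8 = 39.2 mm

39.2 mm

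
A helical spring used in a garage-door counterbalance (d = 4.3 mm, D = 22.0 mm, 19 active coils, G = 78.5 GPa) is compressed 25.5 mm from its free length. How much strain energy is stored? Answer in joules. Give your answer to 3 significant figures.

5.39 J

k = Gd⁴/(8D³N_a) = (78.5×10³)(4.3⁴)/(8·22.0³·19) = 16.582 N/mm
U = ½kδ² = 0.5 × 16.582 × 25.5² = 5391.2 N·mm = 5.3912 J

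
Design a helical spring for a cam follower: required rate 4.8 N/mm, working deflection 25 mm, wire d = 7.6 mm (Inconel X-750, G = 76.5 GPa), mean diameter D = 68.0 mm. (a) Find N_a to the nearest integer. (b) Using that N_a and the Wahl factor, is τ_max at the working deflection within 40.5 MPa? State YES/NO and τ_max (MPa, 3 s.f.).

(a) 21 coils; (b) NO, τ_max = 55.4 MPa

N_a = Gd⁴/(8D³k) = (76.5×10³)(7.6⁴)/(8·68.0³·4.8) = 21.14 → N_a = 21
Actual rate k = Gd⁴/(8D³·21) = 4.8315 N/mm
Working load F = kδ = 4.8315·25 = 120.79 N
C = 68.0/7.6 = 8.9474; K_W = (4C−1)/(4C−4)+0.615/C = 1.1631
τ_max = K_W·8FD/(πd³) = 1.1631·47.646 = 55.418 MPa
τ_max > 40.5 MPa → exceeds allowable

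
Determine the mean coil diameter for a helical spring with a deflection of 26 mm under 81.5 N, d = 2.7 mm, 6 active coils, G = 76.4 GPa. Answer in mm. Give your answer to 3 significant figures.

30.0 mm

Required rate k = F/δ = 81.5/26 = 3.1346 N/mm
D = (Gd⁴/(8N_a·k))^(1/3) = (76.4×10³·2.7⁴/(8·6·3.1346))^(1/3)
  = (26985)^(1/3) = 29.9945 mm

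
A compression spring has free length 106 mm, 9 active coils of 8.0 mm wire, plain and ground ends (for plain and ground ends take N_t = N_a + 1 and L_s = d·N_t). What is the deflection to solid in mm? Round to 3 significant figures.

N_t = 10; L_s = 8.0·10 = 80 mm
δ_solid = L₀ − L_s = 106 − 80 = 26 mm

26.0 mm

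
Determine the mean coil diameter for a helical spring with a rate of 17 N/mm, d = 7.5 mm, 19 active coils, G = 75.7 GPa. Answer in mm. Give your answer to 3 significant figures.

45.3 mm

D = (Gd⁴/(8N_a·k))^(1/3) = (75.7×10³·7.5⁴/(8·19·17))^(1/3)
  = (92693.3)^(1/3) = 45.2567 mm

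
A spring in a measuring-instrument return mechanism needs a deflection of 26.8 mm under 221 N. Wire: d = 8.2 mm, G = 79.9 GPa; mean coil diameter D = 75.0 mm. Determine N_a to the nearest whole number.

13

Required rate k = F/δ = 221/26.8 = 8.2463 N/mm
N_a = Gd⁴/(8D³k) = (79.9×10³ × 8.2⁴)/(8 × 75.0³ × 8.2463)
    = 3.61245e+08 / 2.78312e+07 = 12.98 → 13 coils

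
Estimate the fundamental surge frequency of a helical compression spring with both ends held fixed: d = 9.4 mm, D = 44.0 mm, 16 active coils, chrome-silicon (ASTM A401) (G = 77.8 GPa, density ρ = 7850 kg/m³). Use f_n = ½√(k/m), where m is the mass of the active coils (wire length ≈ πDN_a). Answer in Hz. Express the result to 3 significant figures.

108 Hz

k = Gd⁴/(8D³N_a) = (77.8×10³)(9.4⁴)/(8·44.0³·16) = 55.709 N/mm = 55709 N/m
Wire length L = πDN_a = π·44.0·16 = 2211.7 mm
m = ρ·(πd²/4)·L = 7850 × 69.398×10⁻⁶ m² × 2.2117 m = 1.2049 kg
f_n = ½√(k/m) = 0.5·√(55709/1.2049) = 0.5·√(46237) = 107.51 Hz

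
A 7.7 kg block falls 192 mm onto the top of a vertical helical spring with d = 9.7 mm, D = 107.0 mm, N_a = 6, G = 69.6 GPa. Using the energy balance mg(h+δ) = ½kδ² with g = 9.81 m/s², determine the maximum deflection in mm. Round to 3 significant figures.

k = Gd⁴/(8D³N_a) = (69.6×10³)(9.7⁴)/(8·107.0³·6) = 10.479 N/mm
W = mg = 7.7 × 9.81 = 75.537 N
½kδ² − Wδ − Wh = 0 → δ = (W + √(W² + 2kWh))/k
δ = (75.537 + √(5705.8 + 303945))/10.479 = (75.537 + 556.46)/10.479 = 60.313 mm

60.3 mm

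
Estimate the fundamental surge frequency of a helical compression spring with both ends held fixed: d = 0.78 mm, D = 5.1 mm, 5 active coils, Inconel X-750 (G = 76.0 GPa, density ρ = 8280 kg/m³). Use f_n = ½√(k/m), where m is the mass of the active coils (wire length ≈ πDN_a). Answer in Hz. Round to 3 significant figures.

2040 Hz

k = Gd⁴/(8D³N_a) = (76.0×10³)(0.78⁴)/(8·5.1³·5) = 5.3018 N/mm = 5301.8 N/m
Wire length L = πDN_a = π·5.1·5 = 80.111 mm
m = ρ·(πd²/4)·L = 8280 × 0.47784×10⁻⁶ m² × 0.080111 m = 0.00031696 kg
f_n = ½√(k/m) = 0.5·√(5301.8/0.00031696) = 0.5·√(1.6727e+07) = 2044.9 Hz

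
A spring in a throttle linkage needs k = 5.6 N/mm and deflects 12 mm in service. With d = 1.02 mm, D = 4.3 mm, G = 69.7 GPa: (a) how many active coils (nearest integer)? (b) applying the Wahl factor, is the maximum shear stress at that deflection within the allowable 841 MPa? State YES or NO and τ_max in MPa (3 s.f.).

N_a = Gd⁴/(8D³k) = (69.7×10³)(1.02⁴)/(8·4.3³·5.6) = 21.18 → N_a = 21
Actual rate k = Gd⁴/(8D³·21) = 5.6483 N/mm
Working load F = kδ = 5.6483·12 = 67.78 N
C = 4.3/1.02 = 4.2157; K_W = (4C−1)/(4C−4)+0.615/C = 1.3791
τ_max = K_W·8FD/(πd³) = 1.3791·699.37 = 964.51 MPa
τ_max > 841 MPa → exceeds allowable

(a) 21 coils; (b) NO, τ_max = 965 MPa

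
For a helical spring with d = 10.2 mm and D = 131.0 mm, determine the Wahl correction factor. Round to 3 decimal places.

C = D/d = 131.0/10.2 = 12.8431
K_W = (4C−1)/(4C−4) + 0.615/C = 50.373/47.373 + 0.0479 = 1.1112

1.111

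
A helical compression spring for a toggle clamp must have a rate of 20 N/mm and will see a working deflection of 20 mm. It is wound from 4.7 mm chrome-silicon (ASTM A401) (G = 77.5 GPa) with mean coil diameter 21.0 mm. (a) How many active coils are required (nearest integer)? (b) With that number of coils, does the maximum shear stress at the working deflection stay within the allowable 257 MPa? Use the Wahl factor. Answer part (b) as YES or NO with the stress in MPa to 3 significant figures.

N_a = Gd⁴/(8D³k) = (77.5×10³)(4.7⁴)/(8·21.0³·20) = 25.52 → N_a = 26
Actual rate k = Gd⁴/(8D³·26) = 19.632 N/mm
Working load F = kδ = 19.632·20 = 392.65 N
C = 21.0/4.7 = 4.4681; K_W = (4C−1)/(4C−4)+0.615/C = 1.3539
τ_max = K_W·8FD/(πd³) = 1.3539·202.24 = 273.81 MPa
τ_max > 257 MPa → exceeds allowable

(a) 26 coils; (b) NO, τ_max = 274 MPa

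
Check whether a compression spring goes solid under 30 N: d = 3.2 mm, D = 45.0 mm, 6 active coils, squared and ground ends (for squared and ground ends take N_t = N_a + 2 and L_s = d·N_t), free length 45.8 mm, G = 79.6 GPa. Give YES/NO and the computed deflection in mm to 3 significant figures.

k = Gd⁴/(8D³N_a) = (79.6×10³)(3.2⁴)/(8·45.0³·6) = 1.9082 N/mm
N_t = 8; L_s = 3.2·8 = 25.6 mm; δ_solid = L₀ − L_s = 45.8 − 25.6 = 20.2 mm
δ = F/k = 30/1.9082 = 15.721 mm
δ < δ_solid → spring does not go solid

NO, δ = 15.7 mm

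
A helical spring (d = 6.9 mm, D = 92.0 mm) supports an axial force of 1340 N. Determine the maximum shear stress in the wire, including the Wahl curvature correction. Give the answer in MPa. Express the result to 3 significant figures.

Spring index C = D/d = 92.0/6.9 = 13.3333
K_W = (4C−1)/(4C−4) + 0.615/C = 52.333/49.333 + 0.0461 = 1.1069
τ₀ = 8FD/(πd³) = 8·1340·92.0/(π·6.9³) = 986240/1032 = 955.62 MPa
τ_max = K·τ₀ = 1.1069 × 955.62 = 1057.8 MPa

1060 MPa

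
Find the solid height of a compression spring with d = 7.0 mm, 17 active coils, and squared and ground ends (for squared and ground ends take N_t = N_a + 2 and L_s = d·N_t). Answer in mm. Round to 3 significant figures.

133 mm

squared and ground ends: N_t = N_a + 2 = 17 + 2 = 19
L_s = d·N_t = 7.0 × 19 = 133 mm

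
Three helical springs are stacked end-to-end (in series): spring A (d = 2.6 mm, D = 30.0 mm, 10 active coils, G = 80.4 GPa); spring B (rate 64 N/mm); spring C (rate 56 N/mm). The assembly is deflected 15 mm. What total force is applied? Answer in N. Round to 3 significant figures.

24.1 N

k_A = Gd⁴/(8D³N_a) = (80.4×10³)(2.6⁴)/(8·30.0³·10) = 1.701 N/mm
Series: 1/k_eq = 1/1.701 + 1/64 + 1/56 = 0.62138; k_eq = 1.6093 N/mm
F = k_eq·δ = 1.6093·15 = 24.14 N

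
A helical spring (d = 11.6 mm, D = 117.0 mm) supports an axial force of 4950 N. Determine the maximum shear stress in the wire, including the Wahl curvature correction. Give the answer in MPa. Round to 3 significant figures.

Spring index C = D/d = 117.0/11.6 = 10.0862
K_W = (4C−1)/(4C−4) + 0.615/C = 39.345/36.345 + 0.0610 = 1.1435
τ₀ = 8FD/(πd³) = 8·4950·117.0/(π·11.6³) = 4.6332e+06/4903.7 = 944.84 MPa
τ_max = K·τ₀ = 1.1435 × 944.84 = 1080.4 MPa

1080 MPa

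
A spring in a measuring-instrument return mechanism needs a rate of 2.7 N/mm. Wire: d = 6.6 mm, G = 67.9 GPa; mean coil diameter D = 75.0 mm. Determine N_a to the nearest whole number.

14

N_a = Gd⁴/(8D³k) = (67.9×10³ × 6.6⁴)/(8 × 75.0³ × 2.7)
    = 1.28838e+08 / 9.1125e+06 = 14.14 → 14 coils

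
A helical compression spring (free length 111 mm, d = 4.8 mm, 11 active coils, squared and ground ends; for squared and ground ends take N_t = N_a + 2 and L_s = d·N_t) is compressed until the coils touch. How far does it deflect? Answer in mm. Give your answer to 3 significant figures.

48.6 mm

N_t = 13; L_s = 4.8·13 = 62.4 mm
δ_solid = L₀ − L_s = 111 − 62.4 = 48.6 mm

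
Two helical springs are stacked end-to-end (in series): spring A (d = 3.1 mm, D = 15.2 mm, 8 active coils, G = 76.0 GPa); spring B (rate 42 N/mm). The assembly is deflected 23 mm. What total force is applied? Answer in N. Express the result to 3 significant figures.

412 N

k_A = Gd⁴/(8D³N_a) = (76.0×10³)(3.1⁴)/(8·15.2³·8) = 31.228 N/mm
Series: 1/k_eq = 1/31.228 + 1/42 = 0.055832; k_eq = 17.911 N/mm
F = k_eq·δ = 17.911·23 = 411.95 N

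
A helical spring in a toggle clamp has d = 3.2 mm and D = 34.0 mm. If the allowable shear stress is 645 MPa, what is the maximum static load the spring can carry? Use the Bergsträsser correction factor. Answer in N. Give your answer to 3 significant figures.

C = D/d = 34.0/3.2 = 10.6250
K_B = (4C+2)/(4C−3) = 44.500/39.500 = 1.1266
τ_max = K·8FD/(πd³) → F_max = τ_allow·πd³/(8DK)
F_max = 645·π·3.2³/(8·34.0·1.1266) = 66399/306.43 = 216.68 N

217 N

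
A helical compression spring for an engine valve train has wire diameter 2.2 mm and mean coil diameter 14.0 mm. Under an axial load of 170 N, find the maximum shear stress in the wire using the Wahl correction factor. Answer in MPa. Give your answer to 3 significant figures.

704 MPa

Spring index C = D/d = 14.0/2.2 = 6.3636
K_W = (4C−1)/(4C−4) + 0.615/C = 24.455/21.455 + 0.0966 = 1.2365
τ₀ = 8FD/(πd³) = 8·170·14.0/(π·2.2³) = 19040/33.452 = 569.18 MPa
τ_max = K·τ₀ = 1.2365 × 569.18 = 703.77 MPa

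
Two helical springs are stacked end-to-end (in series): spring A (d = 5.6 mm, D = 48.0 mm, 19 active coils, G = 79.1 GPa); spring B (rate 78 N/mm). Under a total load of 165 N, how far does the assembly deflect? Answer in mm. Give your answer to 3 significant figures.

k_A = Gd⁴/(8D³N_a) = (79.1×10³)(5.6⁴)/(8·48.0³·19) = 4.6277 N/mm
Series: 1/k_eq = 1/4.6277 + 1/78 = 0.22891; k_eq = 4.3685 N/mm
δ = F/k_eq = 165/4.3685 = 37.771 mm

37.8 mm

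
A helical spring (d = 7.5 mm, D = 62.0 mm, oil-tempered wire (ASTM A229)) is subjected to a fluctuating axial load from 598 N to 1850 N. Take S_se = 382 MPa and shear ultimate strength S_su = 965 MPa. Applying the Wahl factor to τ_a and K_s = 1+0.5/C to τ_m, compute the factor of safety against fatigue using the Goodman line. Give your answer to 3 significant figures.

0.816

C = D/d = 62.0/7.5 = 8.2667; K_W = (4C−1)/(4C−4)+0.615/C = 1.1776; K_s = 1+0.5/C = 1.0605
F_a = (F_max−F_min)/2 = 626 N; F_m = (F_max+F_min)/2 = 1224 N
τ_a = K_W·8F_aD/(πd³) = 1.1776 × 234.27 = 275.88 MPa
τ_m = K_s·8F_mD/(πd³) = 1.0605 × 458.07 = 485.77 MPa
Goodman: 1/n_f = τ_a/S_se + τ_m/S_su = 275.88/382 + 485.77/965 = 0.72220 + 0.50339 = 1.2256
n_f = 1/1.2256 = 0.8159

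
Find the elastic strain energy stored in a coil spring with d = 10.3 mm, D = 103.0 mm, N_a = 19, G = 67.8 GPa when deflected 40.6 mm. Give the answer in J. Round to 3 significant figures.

3.79 J

k = Gd⁴/(8D³N_a) = (67.8×10³)(10.3⁴)/(8·103.0³·19) = 4.5943 N/mm
U = ½kδ² = 0.5 × 4.5943 × 40.6² = 3786.6 N·mm = 3.7866 J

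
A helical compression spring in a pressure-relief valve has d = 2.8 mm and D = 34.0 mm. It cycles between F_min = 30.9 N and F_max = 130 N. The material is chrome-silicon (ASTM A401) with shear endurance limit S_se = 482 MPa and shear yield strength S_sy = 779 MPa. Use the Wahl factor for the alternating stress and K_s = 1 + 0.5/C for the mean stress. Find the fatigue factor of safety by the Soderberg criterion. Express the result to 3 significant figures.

1.14

C = D/d = 34.0/2.8 = 12.1429; K_W = (4C−1)/(4C−4)+0.615/C = 1.1180; K_s = 1+0.5/C = 1.0412
F_a = (F_max−F_min)/2 = 49.55 N; F_m = (F_max+F_min)/2 = 80.45 N
τ_a = K_W·8F_aD/(πd³) = 1.1180 × 195.43 = 218.48 MPa
τ_m = K_s·8F_mD/(πd³) = 1.0412 × 317.3 = 330.37 MPa
Soderberg: 1/n_f = τ_a/S_se + τ_m/S_sy = 218.48/482 + 330.37/779 = 0.45328 + 0.42409 = 0.87737
n_f = 1/0.87737 = 1.14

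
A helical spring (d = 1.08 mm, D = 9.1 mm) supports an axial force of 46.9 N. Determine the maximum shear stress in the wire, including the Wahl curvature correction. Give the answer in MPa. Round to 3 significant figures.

1010 MPa

Spring index C = D/d = 9.1/1.08 = 8.4259
K_W = (4C−1)/(4C−4) + 0.615/C = 32.704/29.704 + 0.0730 = 1.1740
τ₀ = 8FD/(πd³) = 8·46.9·9.1/(π·1.08³) = 3414.32/3.9575 = 862.75 MPa
τ_max = K·τ₀ = 1.1740 × 862.75 = 1012.9 MPa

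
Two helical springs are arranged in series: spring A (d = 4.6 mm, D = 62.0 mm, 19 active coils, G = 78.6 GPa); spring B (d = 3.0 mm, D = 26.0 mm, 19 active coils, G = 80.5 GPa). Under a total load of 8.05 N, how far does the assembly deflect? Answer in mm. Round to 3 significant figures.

11.6 mm

k_A = Gd⁴/(8D³N_a) = (78.6×10³)(4.6⁴)/(8·62.0³·19) = 0.97148 N/mm
k_B = Gd⁴/(8D³N_a) = (80.5×10³)(3.0⁴)/(8·26.0³·19) = 2.4407 N/mm
Series: 1/k_eq = 1/0.97148 + 1/2.4407 = 1.4391; k_eq = 0.69489 N/mm
δ = F/k_eq = 8.05/0.69489 = 11.585 mm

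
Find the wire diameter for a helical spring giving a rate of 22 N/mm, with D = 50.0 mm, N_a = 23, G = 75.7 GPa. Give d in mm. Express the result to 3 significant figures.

9.04 mm

d = (8D³N_a·k / G)^(1/4) = (8·50.0³·23·22 / (75.7×10³))^0.25
  = (6684.3)^0.25 = 9.0420 mm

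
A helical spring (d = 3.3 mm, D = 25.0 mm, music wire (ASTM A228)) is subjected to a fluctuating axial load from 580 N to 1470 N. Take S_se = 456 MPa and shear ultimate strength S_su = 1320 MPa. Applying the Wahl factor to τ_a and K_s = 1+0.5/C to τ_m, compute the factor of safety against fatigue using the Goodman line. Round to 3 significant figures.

0.283

C = D/d = 25.0/3.3 = 7.5758; K_W = (4C−1)/(4C−4)+0.615/C = 1.1952; K_s = 1+0.5/C = 1.0660
F_a = (F_max−F_min)/2 = 445 N; F_m = (F_max+F_min)/2 = 1025 N
τ_a = K_W·8F_aD/(πd³) = 1.1952 × 788.31 = 942.22 MPa
τ_m = K_s·8F_mD/(πd³) = 1.0660 × 1815.8 = 1935.6 MPa
Goodman: 1/n_f = τ_a/S_se + τ_m/S_su = 942.22/456 + 1935.6/1320 = 2.06627 + 1.46638 = 3.5326
n_f = 1/3.5326 = 0.2831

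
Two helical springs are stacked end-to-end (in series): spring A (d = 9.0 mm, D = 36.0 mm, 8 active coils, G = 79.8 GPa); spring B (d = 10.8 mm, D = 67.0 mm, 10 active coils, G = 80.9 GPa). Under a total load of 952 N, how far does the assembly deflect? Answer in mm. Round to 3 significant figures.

k_A = Gd⁴/(8D³N_a) = (79.8×10³)(9.0⁴)/(8·36.0³·8) = 175.34 N/mm
k_B = Gd⁴/(8D³N_a) = (80.9×10³)(10.8⁴)/(8·67.0³·10) = 45.743 N/mm
Series: 1/k_eq = 1/175.34 + 1/45.743 = 0.027564; k_eq = 36.279 N/mm
δ = F/k_eq = 952/36.279 = 26.241 mm

26.2 mm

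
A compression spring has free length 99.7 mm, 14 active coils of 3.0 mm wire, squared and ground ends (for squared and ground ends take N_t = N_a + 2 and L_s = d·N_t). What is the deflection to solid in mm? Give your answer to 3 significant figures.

51.7 mm

N_t = 16; L_s = 3.0·16 = 48 mm
δ_solid = L₀ − L_s = 99.7 − 48 = 51.7 mm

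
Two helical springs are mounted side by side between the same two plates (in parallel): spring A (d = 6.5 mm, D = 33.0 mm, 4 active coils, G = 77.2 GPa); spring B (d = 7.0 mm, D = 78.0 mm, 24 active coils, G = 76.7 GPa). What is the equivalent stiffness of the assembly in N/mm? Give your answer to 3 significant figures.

122 N/mm

k_A = Gd⁴/(8D³N_a) = (77.2×10³)(6.5⁴)/(8·33.0³·4) = 119.83 N/mm
k_B = Gd⁴/(8D³N_a) = (76.7×10³)(7.0⁴)/(8·78.0³·24) = 2.0212 N/mm
Parallel: k_eq = 119.83 + 2.0212 = 121.85 N/mm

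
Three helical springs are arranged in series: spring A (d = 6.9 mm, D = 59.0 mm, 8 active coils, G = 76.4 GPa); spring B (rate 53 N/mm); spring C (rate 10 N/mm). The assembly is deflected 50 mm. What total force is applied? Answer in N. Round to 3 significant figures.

257 N

k_A = Gd⁴/(8D³N_a) = (76.4×10³)(6.9⁴)/(8·59.0³·8) = 13.175 N/mm
Series: 1/k_eq = 1/13.175 + 1/53 + 1/10 = 0.19477; k_eq = 5.1343 N/mm
F = k_eq·δ = 5.1343·50 = 256.71 N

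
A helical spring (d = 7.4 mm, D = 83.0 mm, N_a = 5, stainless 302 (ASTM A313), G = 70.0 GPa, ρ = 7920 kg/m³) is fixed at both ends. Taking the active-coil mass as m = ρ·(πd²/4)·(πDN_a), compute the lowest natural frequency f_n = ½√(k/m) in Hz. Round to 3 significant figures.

k = Gd⁴/(8D³N_a) = (70.0×10³)(7.4⁴)/(8·83.0³·5) = 9.1776 N/mm = 9177.6 N/m
Wire length L = πDN_a = π·83.0·5 = 1303.8 mm
m = ρ·(πd²/4)·L = 7920 × 43.008×10⁻⁶ m² × 1.3038 m = 0.4441 kg
f_n = ½√(k/m) = 0.5·√(9177.6/0.4441) = 0.5·√(20666) = 71.878 Hz

71.9 Hz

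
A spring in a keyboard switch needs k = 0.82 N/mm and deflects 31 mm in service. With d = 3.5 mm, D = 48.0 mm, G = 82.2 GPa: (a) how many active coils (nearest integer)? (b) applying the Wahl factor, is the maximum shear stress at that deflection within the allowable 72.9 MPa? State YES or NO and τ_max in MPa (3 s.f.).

N_a = Gd⁴/(8D³k) = (82.2×10³)(3.5⁴)/(8·48.0³·0.82) = 17 → N_a = 17
Actual rate k = Gd⁴/(8D³·17) = 0.82013 N/mm
Working load F = kδ = 0.82013·31 = 25.424 N
C = 48.0/3.5 = 13.7143; K_W = (4C−1)/(4C−4)+0.615/C = 1.1038
τ_max = K_W·8FD/(πd³) = 1.1038·72.48 = 80.006 MPa
τ_max > 72.9 MPa → exceeds allowable

(a) 17 coils; (b) NO, τ_max = 80.0 MPa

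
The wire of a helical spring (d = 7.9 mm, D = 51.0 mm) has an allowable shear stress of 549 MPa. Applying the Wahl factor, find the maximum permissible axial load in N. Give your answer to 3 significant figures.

1690 N

C = D/d = 51.0/7.9 = 6.4557
K_W = (4C−1)/(4C−4) + 0.615/C = 24.823/21.823 + 0.0953 = 1.2327
τ_max = K·8FD/(πd³) → F_max = τ_allow·πd³/(8DK)
F_max = 549·π·7.9³/(8·51.0·1.2327) = 8.5036e+05/502.96 = 1690.7 N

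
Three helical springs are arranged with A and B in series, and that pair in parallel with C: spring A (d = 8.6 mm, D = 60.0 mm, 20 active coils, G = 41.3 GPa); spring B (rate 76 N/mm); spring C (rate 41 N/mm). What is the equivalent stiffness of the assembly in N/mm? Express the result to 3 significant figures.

k_A = Gd⁴/(8D³N_a) = (41.3×10³)(8.6⁴)/(8·60.0³·20) = 6.5369 N/mm
Springs A,B series: k_AB = 1/(1/6.5369+1/76) = 6.0192 N/mm; parallel with C: k_eq = 6.0192+41 = 47.019 N/mm

47.0 N/mm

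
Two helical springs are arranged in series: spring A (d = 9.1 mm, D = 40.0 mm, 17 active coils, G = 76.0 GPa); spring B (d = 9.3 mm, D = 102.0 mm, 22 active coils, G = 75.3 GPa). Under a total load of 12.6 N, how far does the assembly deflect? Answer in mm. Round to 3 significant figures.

k_A = Gd⁴/(8D³N_a) = (76.0×10³)(9.1⁴)/(8·40.0³·17) = 59.877 N/mm
k_B = Gd⁴/(8D³N_a) = (75.3×10³)(9.3⁴)/(8·102.0³·22) = 3.0159 N/mm
Series: 1/k_eq = 1/59.877 + 1/3.0159 = 0.34828; k_eq = 2.8713 N/mm
δ = F/k_eq = 12.6/2.8713 = 4.3883 mm

4.39 mm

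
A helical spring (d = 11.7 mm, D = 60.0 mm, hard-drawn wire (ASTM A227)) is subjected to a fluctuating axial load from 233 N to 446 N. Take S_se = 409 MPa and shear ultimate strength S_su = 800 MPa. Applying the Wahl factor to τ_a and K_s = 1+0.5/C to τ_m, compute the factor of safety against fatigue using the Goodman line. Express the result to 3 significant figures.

13.0

C = D/d = 60.0/11.7 = 5.1282; K_W = (4C−1)/(4C−4)+0.615/C = 1.3016; K_s = 1+0.5/C = 1.0975
F_a = (F_max−F_min)/2 = 106.5 N; F_m = (F_max+F_min)/2 = 339.5 N
τ_a = K_W·8F_aD/(πd³) = 1.3016 × 10.16 = 13.224 MPa
τ_m = K_s·8F_mD/(πd³) = 1.0975 × 32.387 = 35.545 MPa
Goodman: 1/n_f = τ_a/S_se + τ_m/S_su = 13.224/409 + 35.545/800 = 0.03233 + 0.04443 = 0.076764
n_f = 1/0.076764 = 13.03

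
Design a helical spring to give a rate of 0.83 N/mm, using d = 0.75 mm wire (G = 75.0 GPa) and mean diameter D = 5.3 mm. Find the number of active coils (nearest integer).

N_a = Gd⁴/(8D³k) = (75.0×10³ × 0.75⁴)/(8 × 5.3³ × 0.83)
    = 23730.5 / 988.543 = 24.01 → 24 coils

24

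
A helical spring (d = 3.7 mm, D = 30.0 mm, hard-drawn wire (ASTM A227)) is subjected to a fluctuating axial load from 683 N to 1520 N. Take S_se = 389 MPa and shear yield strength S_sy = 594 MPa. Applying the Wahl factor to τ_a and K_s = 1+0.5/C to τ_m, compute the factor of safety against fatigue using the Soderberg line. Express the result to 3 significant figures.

0.205

C = D/d = 30.0/3.7 = 8.1081; K_W = (4C−1)/(4C−4)+0.615/C = 1.1814; K_s = 1+0.5/C = 1.0617
F_a = (F_max−F_min)/2 = 418.5 N; F_m = (F_max+F_min)/2 = 1101.5 N
τ_a = K_W·8F_aD/(πd³) = 1.1814 × 631.18 = 745.65 MPa
τ_m = K_s·8F_mD/(πd³) = 1.0617 × 1661.3 = 1763.7 MPa
Soderberg: 1/n_f = τ_a/S_se + τ_m/S_sy = 745.65/389 + 1763.7/594 = 1.91684 + 2.96922 = 4.8861
n_f = 1/4.8861 = 0.2047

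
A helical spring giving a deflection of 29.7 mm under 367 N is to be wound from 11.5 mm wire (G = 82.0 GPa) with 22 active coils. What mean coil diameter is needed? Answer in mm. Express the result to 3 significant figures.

Required rate k = F/δ = 367/29.7 = 12.357 N/mm
D = (Gd⁴/(8N_a·k))^(1/3) = (82.0×10³·11.5⁴/(8·22·12.357))^(1/3)
  = (659452)^(1/3) = 87.0418 mm

87.0 mm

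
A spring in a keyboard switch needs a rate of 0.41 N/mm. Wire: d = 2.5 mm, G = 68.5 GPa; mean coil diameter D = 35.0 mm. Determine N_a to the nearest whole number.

19

N_a = Gd⁴/(8D³k) = (68.5×10³ × 2.5⁴)/(8 × 35.0³ × 0.41)
    = 2.67578e+06 / 140630 = 19.03 → 19 coils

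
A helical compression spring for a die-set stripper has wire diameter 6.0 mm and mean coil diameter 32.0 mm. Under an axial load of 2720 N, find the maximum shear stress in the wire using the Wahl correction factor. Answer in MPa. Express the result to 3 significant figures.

1320 MPa

Spring index C = D/d = 32.0/6.0 = 5.3333
K_W = (4C−1)/(4C−4) + 0.615/C = 20.333/17.333 + 0.1153 = 1.2884
τ₀ = 8FD/(πd³) = 8·2720·32.0/(π·6.0³) = 696320/678.58 = 1026.1 MPa
τ_max = K·τ₀ = 1.2884 × 1026.1 = 1322.1 MPa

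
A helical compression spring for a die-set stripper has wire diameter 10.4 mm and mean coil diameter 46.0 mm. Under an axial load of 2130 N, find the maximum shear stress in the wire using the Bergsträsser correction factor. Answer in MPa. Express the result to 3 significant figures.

Spring index C = D/d = 46.0/10.4 = 4.4231
K_B = (4C+2)/(4C−3) = 19.692/14.692 = 1.3403
τ₀ = 8FD/(πd³) = 8·2130·46.0/(π·10.4³) = 783840/3533.9 = 221.81 MPa
τ_max = K·τ₀ = 1.3403 × 221.81 = 297.29 MPa

297 MPa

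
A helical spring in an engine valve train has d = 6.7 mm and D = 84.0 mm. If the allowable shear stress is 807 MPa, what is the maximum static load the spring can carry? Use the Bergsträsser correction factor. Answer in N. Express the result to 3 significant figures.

1030 N

C = D/d = 84.0/6.7 = 12.5373
K_B = (4C+2)/(4C−3) = 52.149/47.149 = 1.1060
τ_max = K·8FD/(πd³) → F_max = τ_allow·πd³/(8DK)
F_max = 807·π·6.7³/(8·84.0·1.1060) = 7.6251e+05/743.26 = 1025.9 N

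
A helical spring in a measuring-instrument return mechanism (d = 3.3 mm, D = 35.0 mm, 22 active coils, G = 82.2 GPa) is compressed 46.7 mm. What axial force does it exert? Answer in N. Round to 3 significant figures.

60.3 N

k = Gd⁴/(8D³N_a) = (82.2×10³)(3.3⁴)/(8·35.0³·22) = 1.2918 N/mm
F = k·δ = 1.2918 × 46.7 = 60.329 N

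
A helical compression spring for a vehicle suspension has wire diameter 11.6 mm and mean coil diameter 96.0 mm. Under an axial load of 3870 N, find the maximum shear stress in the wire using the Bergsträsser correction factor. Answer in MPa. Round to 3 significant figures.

707 MPa

Spring index C = D/d = 96.0/11.6 = 8.2759
K_B = (4C+2)/(4C−3) = 35.103/30.103 = 1.1661
τ₀ = 8FD/(πd³) = 8·3870·96.0/(π·11.6³) = 2.97216e+06/4903.7 = 606.11 MPa
τ_max = K·τ₀ = 1.1661 × 606.11 = 706.78 MPa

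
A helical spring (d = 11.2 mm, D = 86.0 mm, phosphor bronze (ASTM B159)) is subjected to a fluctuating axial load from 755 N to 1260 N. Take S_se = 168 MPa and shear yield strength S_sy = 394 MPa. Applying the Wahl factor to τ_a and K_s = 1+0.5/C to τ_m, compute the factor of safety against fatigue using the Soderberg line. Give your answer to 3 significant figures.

C = D/d = 86.0/11.2 = 7.6786; K_W = (4C−1)/(4C−4)+0.615/C = 1.1924; K_s = 1+0.5/C = 1.0651
F_a = (F_max−F_min)/2 = 252.5 N; F_m = (F_max+F_min)/2 = 1007.5 N
τ_a = K_W·8F_aD/(πd³) = 1.1924 × 39.359 = 46.932 MPa
τ_m = K_s·8F_mD/(πd³) = 1.0651 × 157.05 = 167.27 MPa
Soderberg: 1/n_f = τ_a/S_se + τ_m/S_sy = 46.932/168 + 167.27/394 = 0.27935 + 0.42455 = 0.70391
n_f = 1/0.70391 = 1.421

1.42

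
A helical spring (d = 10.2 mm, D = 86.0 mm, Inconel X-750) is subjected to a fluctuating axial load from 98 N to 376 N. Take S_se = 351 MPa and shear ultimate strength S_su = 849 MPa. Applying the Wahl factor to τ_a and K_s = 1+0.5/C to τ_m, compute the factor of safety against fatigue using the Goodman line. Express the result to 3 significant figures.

6.37

C = D/d = 86.0/10.2 = 8.4314; K_W = (4C−1)/(4C−4)+0.615/C = 1.1739; K_s = 1+0.5/C = 1.0593
F_a = (F_max−F_min)/2 = 139 N; F_m = (F_max+F_min)/2 = 237 N
τ_a = K_W·8F_aD/(πd³) = 1.1739 × 28.685 = 33.672 MPa
τ_m = K_s·8F_mD/(πd³) = 1.0593 × 48.909 = 51.809 MPa
Goodman: 1/n_f = τ_a/S_se + τ_m/S_su = 33.672/351 + 51.809/849 = 0.09593 + 0.06102 = 0.15696
n_f = 1/0.15696 = 6.371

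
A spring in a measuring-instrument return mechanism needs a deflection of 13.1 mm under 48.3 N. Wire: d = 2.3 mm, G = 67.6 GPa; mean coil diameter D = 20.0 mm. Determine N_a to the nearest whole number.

Required rate k = F/δ = 48.3/13.1 = 3.687 N/mm
N_a = Gd⁴/(8D³k) = (67.6×10³ × 2.3⁴)/(8 × 20.0³ × 3.687)
    = 1.89173e+06 / 235969 = 8.017 → 8 coils

8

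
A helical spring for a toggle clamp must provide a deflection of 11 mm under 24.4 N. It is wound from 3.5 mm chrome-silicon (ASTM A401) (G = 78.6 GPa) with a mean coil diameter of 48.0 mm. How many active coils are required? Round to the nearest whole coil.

6

Required rate k = F/δ = 24.4/11 = 2.2182 N/mm
N_a = Gd⁴/(8D³k) = (78.6×10³ × 3.5⁴)/(8 × 48.0³ × 2.2182)
    = 1.17949e+07 / 1.96251e+06 = 6.01 → 6 coils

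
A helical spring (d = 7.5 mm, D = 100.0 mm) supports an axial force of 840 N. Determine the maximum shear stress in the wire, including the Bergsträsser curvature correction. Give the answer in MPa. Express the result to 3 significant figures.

Spring index C = D/d = 100.0/7.5 = 13.3333
K_B = (4C+2)/(4C−3) = 55.333/50.333 = 1.0993
τ₀ = 8FD/(πd³) = 8·840·100.0/(π·7.5³) = 672000/1325.4 = 507.03 MPa
τ_max = K·τ₀ = 1.0993 × 507.03 = 557.4 MPa

557 MPa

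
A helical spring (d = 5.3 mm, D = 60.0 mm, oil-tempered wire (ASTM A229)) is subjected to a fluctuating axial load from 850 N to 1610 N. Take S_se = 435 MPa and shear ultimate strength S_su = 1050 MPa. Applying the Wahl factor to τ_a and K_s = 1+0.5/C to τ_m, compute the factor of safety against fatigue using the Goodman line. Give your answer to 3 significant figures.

C = D/d = 60.0/5.3 = 11.3208; K_W = (4C−1)/(4C−4)+0.615/C = 1.1270; K_s = 1+0.5/C = 1.0442
F_a = (F_max−F_min)/2 = 380 N; F_m = (F_max+F_min)/2 = 1230 N
τ_a = K_W·8F_aD/(πd³) = 1.1270 × 389.98 = 439.51 MPa
τ_m = K_s·8F_mD/(πd³) = 1.0442 × 1262.3 = 1318.1 MPa
Goodman: 1/n_f = τ_a/S_se + τ_m/S_su = 439.51/435 + 1318.1/1050 = 1.01037 + 1.25531 = 2.2657
n_f = 1/2.2657 = 0.4414

0.441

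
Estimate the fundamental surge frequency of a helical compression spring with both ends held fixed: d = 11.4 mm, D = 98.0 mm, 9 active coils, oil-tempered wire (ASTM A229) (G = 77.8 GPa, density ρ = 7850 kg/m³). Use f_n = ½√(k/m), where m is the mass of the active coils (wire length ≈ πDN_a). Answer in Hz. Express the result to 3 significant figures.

k = Gd⁴/(8D³N_a) = (77.8×10³)(11.4⁴)/(8·98.0³·9) = 19.39 N/mm = 19390 N/m
Wire length L = πDN_a = π·98.0·9 = 2770.9 mm
m = ρ·(πd²/4)·L = 7850 × 102.07×10⁻⁶ m² × 2.7709 m = 2.2202 kg
f_n = ½√(k/m) = 0.5·√(19390/2.2202) = 0.5·√(8733.7) = 46.727 Hz

46.7 Hz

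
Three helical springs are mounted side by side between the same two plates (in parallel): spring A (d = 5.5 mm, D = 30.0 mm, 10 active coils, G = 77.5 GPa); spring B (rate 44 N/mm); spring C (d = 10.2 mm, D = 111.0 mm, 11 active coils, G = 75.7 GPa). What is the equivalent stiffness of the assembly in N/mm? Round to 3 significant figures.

83.6 N/mm

k_A = Gd⁴/(8D³N_a) = (77.5×10³)(5.5⁴)/(8·30.0³·10) = 32.832 N/mm
k_C = Gd⁴/(8D³N_a) = (75.7×10³)(10.2⁴)/(8·111.0³·11) = 6.8084 N/mm
Parallel: k_eq = 32.832 + 44 + 6.8084 = 83.641 N/mm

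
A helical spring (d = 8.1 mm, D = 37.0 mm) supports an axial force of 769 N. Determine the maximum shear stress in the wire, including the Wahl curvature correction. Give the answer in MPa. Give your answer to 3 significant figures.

183 MPa

Spring index C = D/d = 37.0/8.1 = 4.5679
K_W = (4C−1)/(4C−4) + 0.615/C = 17.272/14.272 + 0.1346 = 1.3448
τ₀ = 8FD/(πd³) = 8·769·37.0/(π·8.1³) = 227624/1669.6 = 136.34 MPa
τ_max = K·τ₀ = 1.3448 × 136.34 = 183.35 MPa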